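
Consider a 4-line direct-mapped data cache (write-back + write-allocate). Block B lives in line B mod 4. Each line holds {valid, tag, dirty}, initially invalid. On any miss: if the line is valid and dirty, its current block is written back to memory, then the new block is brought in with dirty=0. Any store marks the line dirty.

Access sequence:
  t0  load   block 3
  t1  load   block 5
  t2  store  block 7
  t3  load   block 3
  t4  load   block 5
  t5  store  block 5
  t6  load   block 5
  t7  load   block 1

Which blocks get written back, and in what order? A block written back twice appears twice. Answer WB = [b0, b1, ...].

WB = [7, 5]

0: R B3 -> L3 miss  d=-]
1: R B5 -> L1 miss  d=-]
2: W B7 -> L3 miss  d=D]
3: R B3 -> L3 miss wb->B7  d=-]
4: R B5 -> L1 hit  d=-]
5: W B5 -> L1 hit  d=D]
6: R B5 -> L1 hit  d=D]
7: R B1 -> L1 miss wb->B5  d=-]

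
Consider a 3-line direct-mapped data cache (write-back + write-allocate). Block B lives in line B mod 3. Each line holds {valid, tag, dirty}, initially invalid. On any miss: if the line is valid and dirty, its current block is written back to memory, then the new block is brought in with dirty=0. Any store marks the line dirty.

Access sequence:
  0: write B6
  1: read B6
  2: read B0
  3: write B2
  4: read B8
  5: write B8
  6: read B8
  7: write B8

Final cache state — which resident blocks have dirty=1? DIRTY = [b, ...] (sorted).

0: W B6 -> L0 miss  d=D]
1: R B6 -> L0 hit  d=D]
2: R B0 -> L0 miss wb->B6  d=-]
3: W B2 -> L2 miss  d=D]
4: R B8 -> L2 miss wb->B2  d=-]
5: W B8 -> L2 hit  d=D]
6: R B8 -> L2 hit  d=D]
7: W B8 -> L2 hit  d=D]

DIRTY = [8]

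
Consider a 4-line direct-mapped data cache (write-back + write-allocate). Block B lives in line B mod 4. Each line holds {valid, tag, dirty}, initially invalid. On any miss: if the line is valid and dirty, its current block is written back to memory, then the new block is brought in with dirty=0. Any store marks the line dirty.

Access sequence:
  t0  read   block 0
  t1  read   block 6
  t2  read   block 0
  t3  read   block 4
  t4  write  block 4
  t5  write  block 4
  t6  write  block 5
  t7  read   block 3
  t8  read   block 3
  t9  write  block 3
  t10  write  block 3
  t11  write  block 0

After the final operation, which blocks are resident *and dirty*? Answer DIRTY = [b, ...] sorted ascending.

  0 | R B0 → L0 miss [-]
  1 | R B6 → L2 miss [-]
  2 | R B0 → L0 hit [-]
  3 | R B4 → L0 miss [-]
  4 | W B4 → L0 hit [D]
  5 | W B4 → L0 hit [D]
  6 | W B5 → L1 miss [D]
  7 | R B3 → L3 miss [-]
  8 | R B3 → L3 hit [-]
  9 | W B3 → L3 hit [D]
  10 | W B3 → L3 hit [D]
  11 | W B0 → L0 miss wb→B4 [D]

DIRTY = [0, 3, 5]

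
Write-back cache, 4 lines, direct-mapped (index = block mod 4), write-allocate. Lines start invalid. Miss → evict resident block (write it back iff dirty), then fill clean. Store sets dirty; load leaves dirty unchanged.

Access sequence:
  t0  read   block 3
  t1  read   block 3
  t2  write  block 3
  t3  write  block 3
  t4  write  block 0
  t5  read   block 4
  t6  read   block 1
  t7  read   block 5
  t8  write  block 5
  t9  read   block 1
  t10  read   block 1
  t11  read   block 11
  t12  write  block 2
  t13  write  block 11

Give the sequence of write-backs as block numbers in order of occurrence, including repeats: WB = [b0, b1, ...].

  0 | R B3 → L3 miss [-]
  1 | R B3 → L3 hit [-]
  2 | W B3 → L3 hit [D]
  3 | W B3 → L3 hit [D]
  4 | W B0 → L0 miss [D]
  5 | R B4 → L0 miss wb→B0 [-]
  6 | R B1 → L1 miss [-]
  7 | R B5 → L1 miss [-]
  8 | W B5 → L1 hit [D]
  9 | R B1 → L1 miss wb→B5 [-]
  10 | R B1 → L1 hit [-]
  11 | R B11 → L3 miss wb→B3 [-]
  12 | W B2 → L2 miss [D]
  13 | W B11 → L3 hit [D]

WB = [0, 5, 3]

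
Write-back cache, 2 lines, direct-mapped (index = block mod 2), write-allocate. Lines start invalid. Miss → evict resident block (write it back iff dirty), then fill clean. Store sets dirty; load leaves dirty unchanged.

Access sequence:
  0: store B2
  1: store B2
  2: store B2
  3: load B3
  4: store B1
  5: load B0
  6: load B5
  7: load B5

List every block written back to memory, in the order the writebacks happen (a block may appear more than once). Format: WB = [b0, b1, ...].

  0 | W B2 → L0 miss [D]
  1 | W B2 → L0 hit [D]
  2 | W B2 → L0 hit [D]
  3 | R B3 → L1 miss [-]
  4 | W B1 → L1 miss [D]
  5 | R B0 → L0 miss wb→B2 [-]
  6 | R B5 → L1 miss wb→B1 [-]
  7 | R B5 → L1 hit [-]

WB = [2, 1]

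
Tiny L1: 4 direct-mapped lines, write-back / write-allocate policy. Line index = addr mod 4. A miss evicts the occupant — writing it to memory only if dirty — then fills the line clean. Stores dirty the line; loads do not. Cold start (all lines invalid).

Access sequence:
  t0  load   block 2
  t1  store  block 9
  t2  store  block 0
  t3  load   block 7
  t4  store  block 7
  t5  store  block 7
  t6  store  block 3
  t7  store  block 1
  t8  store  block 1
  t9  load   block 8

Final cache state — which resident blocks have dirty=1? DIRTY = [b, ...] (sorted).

0: R B2 -> L2 miss  d=-]
1: W B9 -> L1 miss  d=D]
2: W B0 -> L0 miss  d=D]
3: R B7 -> L3 miss  d=-]
4: W B7 -> L3 hit  d=D]
5: W B7 -> L3 hit  d=D]
6: W B3 -> L3 miss wb->B7  d=D]
7: W B1 -> L1 miss wb->B9  d=D]
8: W B1 -> L1 hit  d=D]
9: R B8 -> L0 miss wb->B0  d=-]

DIRTY = [1, 3]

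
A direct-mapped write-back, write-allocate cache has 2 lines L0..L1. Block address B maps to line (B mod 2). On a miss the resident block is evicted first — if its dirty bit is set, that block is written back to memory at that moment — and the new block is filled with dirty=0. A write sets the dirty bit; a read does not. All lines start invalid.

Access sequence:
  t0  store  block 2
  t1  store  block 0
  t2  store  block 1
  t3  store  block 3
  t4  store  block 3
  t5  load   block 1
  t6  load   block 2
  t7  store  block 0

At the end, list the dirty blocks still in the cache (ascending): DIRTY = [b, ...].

0: W B2 -> L0 miss  d=D]
1: W B0 -> L0 miss wb->B2  d=D]
2: W B1 -> L1 miss  d=D]
3: W B3 -> L1 miss wb->B1  d=D]
4: W B3 -> L1 hit  d=D]
5: R B1 -> L1 miss wb->B3  d=-]
6: R B2 -> L0 miss wb->B0  d=-]
7: W B0 -> L0 miss  d=D]

DIRTY = [0]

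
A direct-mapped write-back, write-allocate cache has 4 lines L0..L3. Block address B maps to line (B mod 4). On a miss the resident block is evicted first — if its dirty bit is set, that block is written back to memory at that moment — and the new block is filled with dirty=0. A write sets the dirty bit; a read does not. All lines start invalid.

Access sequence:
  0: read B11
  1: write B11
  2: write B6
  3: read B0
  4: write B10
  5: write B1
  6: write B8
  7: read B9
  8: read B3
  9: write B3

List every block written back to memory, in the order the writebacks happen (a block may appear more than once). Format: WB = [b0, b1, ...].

0: R B11 → L3 miss [-]
1: W B11 → L3 hit [D]
2: W B6 → L2 miss [D]
3: R B0 → L0 miss [-]
4: W B10 → L2 miss wb→B6 [D]
5: W B1 → L1 miss [D]
6: W B8 → L0 miss [D]
7: R B9 → L1 miss wb→B1 [-]
8: R B3 → L3 miss wb→B11 [-]
9: W B3 → L3 hit [D]

WB = [6, 1, 11]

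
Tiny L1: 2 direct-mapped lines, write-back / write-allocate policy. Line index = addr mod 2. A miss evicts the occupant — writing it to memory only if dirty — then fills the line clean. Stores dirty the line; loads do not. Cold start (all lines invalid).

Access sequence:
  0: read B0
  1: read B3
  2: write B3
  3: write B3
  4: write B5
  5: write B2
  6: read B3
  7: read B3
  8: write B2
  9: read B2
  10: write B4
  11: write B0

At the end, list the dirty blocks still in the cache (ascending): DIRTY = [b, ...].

0: R B0 -> L0 miss  d=-]
1: R B3 -> L1 miss  d=-]
2: W B3 -> L1 hit  d=D]
3: W B3 -> L1 hit  d=D]
4: W B5 -> L1 miss wb->B3  d=D]
5: W B2 -> L0 miss  d=D]
6: R B3 -> L1 miss wb->B5  d=-]
7: R B3 -> L1 hit  d=-]
8: W B2 -> L0 hit  d=D]
9: R B2 -> L0 hit  d=D]
10: W B4 -> L0 miss wb->B2  d=D]
11: W B0 -> L0 miss wb->B4  d=D]

DIRTY = [0]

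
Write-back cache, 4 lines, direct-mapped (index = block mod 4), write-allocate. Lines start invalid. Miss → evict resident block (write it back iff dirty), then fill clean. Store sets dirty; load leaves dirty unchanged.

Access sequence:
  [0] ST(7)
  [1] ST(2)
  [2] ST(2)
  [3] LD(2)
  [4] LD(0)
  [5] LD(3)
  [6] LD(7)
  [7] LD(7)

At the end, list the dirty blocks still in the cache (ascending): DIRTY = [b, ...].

0: W B7 -> L3 miss  d=D]
1: W B2 -> L2 miss  d=D]
2: W B2 -> L2 hit  d=D]
3: R B2 -> L2 hit  d=D]
4: R B0 -> L0 miss  d=-]
5: R B3 -> L3 miss wb->B7  d=-]
6: R B7 -> L3 miss  d=-]
7: R B7 -> L3 hit  d=-]

DIRTY = [2]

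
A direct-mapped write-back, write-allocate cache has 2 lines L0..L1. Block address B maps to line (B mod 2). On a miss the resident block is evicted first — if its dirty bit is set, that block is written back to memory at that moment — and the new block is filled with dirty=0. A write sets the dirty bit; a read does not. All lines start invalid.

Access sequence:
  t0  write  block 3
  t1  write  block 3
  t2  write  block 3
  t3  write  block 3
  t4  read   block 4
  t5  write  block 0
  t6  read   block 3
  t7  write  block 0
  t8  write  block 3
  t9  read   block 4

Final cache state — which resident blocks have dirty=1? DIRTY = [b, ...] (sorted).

DIRTY = [3]

0: W B3 -> L1 miss  d=D]
1: W B3 -> L1 hit  d=D]
2: W B3 -> L1 hit  d=D]
3: W B3 -> L1 hit  d=D]
4: R B4 -> L0 miss  d=-]
5: W B0 -> L0 miss  d=D]
6: R B3 -> L1 hit  d=D]
7: W B0 -> L0 hit  d=D]
8: W B3 -> L1 hit  d=D]
9: R B4 -> L0 miss wb->B0  d=-]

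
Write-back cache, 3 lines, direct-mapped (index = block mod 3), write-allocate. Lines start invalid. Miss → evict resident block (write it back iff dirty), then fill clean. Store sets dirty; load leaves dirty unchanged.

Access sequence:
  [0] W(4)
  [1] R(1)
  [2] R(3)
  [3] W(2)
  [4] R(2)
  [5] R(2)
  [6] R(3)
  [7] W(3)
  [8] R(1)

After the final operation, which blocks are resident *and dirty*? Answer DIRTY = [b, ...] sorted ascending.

0: W B4 → L1 miss [D]
1: R B1 → L1 miss wb→B4 [-]
2: R B3 → L0 miss [-]
3: W B2 → L2 miss [D]
4: R B2 → L2 hit [D]
5: R B2 → L2 hit [D]
6: R B3 → L0 hit [-]
7: W B3 → L0 hit [D]
8: R B1 → L1 hit [-]

DIRTY = [2, 3]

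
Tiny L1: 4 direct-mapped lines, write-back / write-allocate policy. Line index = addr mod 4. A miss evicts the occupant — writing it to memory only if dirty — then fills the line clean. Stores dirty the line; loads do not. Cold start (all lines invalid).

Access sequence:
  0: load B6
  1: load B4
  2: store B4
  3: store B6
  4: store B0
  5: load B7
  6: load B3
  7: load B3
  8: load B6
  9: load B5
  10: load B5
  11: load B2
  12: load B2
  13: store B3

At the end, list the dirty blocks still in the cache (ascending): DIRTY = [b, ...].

0: R B6 -> L2 miss  d=-]
1: R B4 -> L0 miss  d=-]
2: W B4 -> L0 hit  d=D]
3: W B6 -> L2 hit  d=D]
4: W B0 -> L0 miss wb->B4  d=D]
5: R B7 -> L3 miss  d=-]
6: R B3 -> L3 miss  d=-]
7: R B3 -> L3 hit  d=-]
8: R B6 -> L2 hit  d=D]
9: R B5 -> L1 miss  d=-]
10: R B5 -> L1 hit  d=-]
11: R B2 -> L2 miss wb->B6  d=-]
12: R B2 -> L2 hit  d=-]
13: W B3 -> L3 hit  d=D]

DIRTY = [0, 3]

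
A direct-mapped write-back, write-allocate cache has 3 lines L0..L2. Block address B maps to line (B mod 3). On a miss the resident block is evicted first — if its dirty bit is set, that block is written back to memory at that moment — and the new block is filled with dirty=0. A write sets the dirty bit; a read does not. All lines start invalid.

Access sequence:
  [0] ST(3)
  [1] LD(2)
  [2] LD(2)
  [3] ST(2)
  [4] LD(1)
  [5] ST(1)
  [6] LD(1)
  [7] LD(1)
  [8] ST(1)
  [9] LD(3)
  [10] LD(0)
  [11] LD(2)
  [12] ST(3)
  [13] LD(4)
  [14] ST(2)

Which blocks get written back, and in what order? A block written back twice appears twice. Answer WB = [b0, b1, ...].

  0 | W B3 → L0 miss [D]
  1 | R B2 → L2 miss [-]
  2 | R B2 → L2 hit [-]
  3 | W B2 → L2 hit [D]
  4 | R B1 → L1 miss [-]
  5 | W B1 → L1 hit [D]
  6 | R B1 → L1 hit [D]
  7 | R B1 → L1 hit [D]
  8 | W B1 → L1 hit [D]
  9 | R B3 → L0 hit [D]
  10 | R B0 → L0 miss wb→B3 [-]
  11 | R B2 → L2 hit [D]
  12 | W B3 → L0 miss [D]
  13 | R B4 → L1 miss wb→B1 [-]
  14 | W B2 → L2 hit [D]

WB = [3, 1]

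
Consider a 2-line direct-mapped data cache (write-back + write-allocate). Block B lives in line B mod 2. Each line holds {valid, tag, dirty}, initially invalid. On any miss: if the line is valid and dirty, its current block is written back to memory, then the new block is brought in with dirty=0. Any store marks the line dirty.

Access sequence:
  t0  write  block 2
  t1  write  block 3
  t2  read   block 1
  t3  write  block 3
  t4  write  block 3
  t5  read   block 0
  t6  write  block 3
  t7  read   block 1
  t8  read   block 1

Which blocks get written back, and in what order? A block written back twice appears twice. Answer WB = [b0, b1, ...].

WB = [3, 2, 3]

  0 | W B2 → L0 miss [D]
  1 | W B3 → L1 miss [D]
  2 | R B1 → L1 miss wb→B3 [-]
  3 | W B3 → L1 miss [D]
  4 | W B3 → L1 hit [D]
  5 | R B0 → L0 miss wb→B2 [-]
  6 | W B3 → L1 hit [D]
  7 | R B1 → L1 miss wb→B3 [-]
  8 | R B1 → L1 hit [-]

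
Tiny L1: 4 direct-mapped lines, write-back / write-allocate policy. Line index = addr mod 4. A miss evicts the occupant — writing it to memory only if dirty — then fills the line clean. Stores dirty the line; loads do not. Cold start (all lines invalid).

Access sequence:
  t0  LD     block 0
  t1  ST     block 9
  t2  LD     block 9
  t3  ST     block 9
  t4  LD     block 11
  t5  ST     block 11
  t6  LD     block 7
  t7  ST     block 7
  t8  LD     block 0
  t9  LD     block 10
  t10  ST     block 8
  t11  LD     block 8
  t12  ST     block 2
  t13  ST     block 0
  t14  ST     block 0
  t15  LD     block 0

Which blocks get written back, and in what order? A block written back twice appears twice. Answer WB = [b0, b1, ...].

0: R B0 -> L0 miss  d=-]
1: W B9 -> L1 miss  d=D]
2: R B9 -> L1 hit  d=D]
3: W B9 -> L1 hit  d=D]
4: R B11 -> L3 miss  d=-]
5: W B11 -> L3 hit  d=D]
6: R B7 -> L3 miss wb->B11  d=-]
7: W B7 -> L3 hit  d=D]
8: R B0 -> L0 hit  d=-]
9: R B10 -> L2 miss  d=-]
10: W B8 -> L0 miss  d=D]
11: R B8 -> L0 hit  d=D]
12: W B2 -> L2 miss  d=D]
13: W B0 -> L0 miss wb->B8  d=D]
14: W B0 -> L0 hit  d=D]
15: R B0 -> L0 hit  d=D]

WB = [11, 8]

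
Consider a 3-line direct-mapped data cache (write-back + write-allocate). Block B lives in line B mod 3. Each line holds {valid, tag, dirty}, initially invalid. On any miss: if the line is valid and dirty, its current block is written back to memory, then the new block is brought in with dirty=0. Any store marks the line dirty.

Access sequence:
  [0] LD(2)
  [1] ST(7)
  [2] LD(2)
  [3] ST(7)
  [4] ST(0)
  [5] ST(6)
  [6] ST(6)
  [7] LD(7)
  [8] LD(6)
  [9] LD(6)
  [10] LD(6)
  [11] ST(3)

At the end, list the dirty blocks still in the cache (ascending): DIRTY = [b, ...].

  0 | R B2 → L2 miss [-]
  1 | W B7 → L1 miss [D]
  2 | R B2 → L2 hit [-]
  3 | W B7 → L1 hit [D]
  4 | W B0 → L0 miss [D]
  5 | W B6 → L0 miss wb→B0 [D]
  6 | W B6 → L0 hit [D]
  7 | R B7 → L1 hit [D]
  8 | R B6 → L0 hit [D]
  9 | R B6 → L0 hit [D]
  10 | R B6 → L0 hit [D]
  11 | W B3 → L0 miss wb→B6 [D]

DIRTY = [3, 7]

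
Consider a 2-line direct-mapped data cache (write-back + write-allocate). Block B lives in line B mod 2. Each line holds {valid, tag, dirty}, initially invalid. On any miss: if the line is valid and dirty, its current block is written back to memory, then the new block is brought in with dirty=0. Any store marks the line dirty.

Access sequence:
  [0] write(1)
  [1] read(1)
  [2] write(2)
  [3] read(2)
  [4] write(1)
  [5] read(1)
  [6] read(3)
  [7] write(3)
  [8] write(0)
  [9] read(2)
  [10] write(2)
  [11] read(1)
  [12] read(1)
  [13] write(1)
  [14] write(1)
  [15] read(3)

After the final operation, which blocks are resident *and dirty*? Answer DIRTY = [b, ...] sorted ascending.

DIRTY = [2]

0: W B1 -> L1 miss  d=D]
1: R B1 -> L1 hit  d=D]
2: W B2 -> L0 miss  d=D]
3: R B2 -> L0 hit  d=D]
4: W B1 -> L1 hit  d=D]
5: R B1 -> L1 hit  d=D]
6: R B3 -> L1 miss wb->B1  d=-]
7: W B3 -> L1 hit  d=D]
8: W B0 -> L0 miss wb->B2  d=D]
9: R B2 -> L0 miss wb->B0  d=-]
10: W B2 -> L0 hit  d=D]
11: R B1 -> L1 miss wb->B3  d=-]
12: R B1 -> L1 hit  d=-]
13: W B1 -> L1 hit  d=D]
14: W B1 -> L1 hit  d=D]
15: R B3 -> L1 miss wb->B1  d=-]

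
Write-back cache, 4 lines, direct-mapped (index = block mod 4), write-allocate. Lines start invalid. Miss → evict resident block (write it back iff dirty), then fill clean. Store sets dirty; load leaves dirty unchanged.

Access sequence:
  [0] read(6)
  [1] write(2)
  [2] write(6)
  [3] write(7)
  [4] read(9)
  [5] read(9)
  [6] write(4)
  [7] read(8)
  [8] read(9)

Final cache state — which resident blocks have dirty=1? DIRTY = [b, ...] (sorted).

0: R B6 → L2 miss [-]
1: W B2 → L2 miss [D]
2: W B6 → L2 miss wb→B2 [D]
3: W B7 → L3 miss [D]
4: R B9 → L1 miss [-]
5: R B9 → L1 hit [-]
6: W B4 → L0 miss [D]
7: R B8 → L0 miss wb→B4 [-]
8: R B9 → L1 hit [-]

DIRTY = [6, 7]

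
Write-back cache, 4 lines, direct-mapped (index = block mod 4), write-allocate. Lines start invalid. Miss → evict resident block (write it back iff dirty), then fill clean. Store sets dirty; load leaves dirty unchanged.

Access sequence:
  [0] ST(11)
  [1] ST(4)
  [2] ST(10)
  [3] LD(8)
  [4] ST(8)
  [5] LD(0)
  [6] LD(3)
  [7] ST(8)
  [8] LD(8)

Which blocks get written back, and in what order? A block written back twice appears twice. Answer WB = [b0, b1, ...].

WB = [4, 8, 11]

  0 | W B11 → L3 miss [D]
  1 | W B4 → L0 miss [D]
  2 | W B10 → L2 miss [D]
  3 | R B8 → L0 miss wb→B4 [-]
  4 | W B8 → L0 hit [D]
  5 | R B0 → L0 miss wb→B8 [-]
  6 | R B3 → L3 miss wb→B11 [-]
  7 | W B8 → L0 miss [D]
  8 | R B8 → L0 hit [D]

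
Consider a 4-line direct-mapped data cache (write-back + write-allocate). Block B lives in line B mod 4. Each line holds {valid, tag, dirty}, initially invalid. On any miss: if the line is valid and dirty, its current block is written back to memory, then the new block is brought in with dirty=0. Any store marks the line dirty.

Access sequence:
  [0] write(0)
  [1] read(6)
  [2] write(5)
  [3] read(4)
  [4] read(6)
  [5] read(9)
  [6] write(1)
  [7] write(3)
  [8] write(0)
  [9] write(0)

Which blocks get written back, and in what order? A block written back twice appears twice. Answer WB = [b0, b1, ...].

WB = [0, 5]

0: W B0 -> L0 miss  d=D]
1: R B6 -> L2 miss  d=-]
2: W B5 -> L1 miss  d=D]
3: R B4 -> L0 miss wb->B0  d=-]
4: R B6 -> L2 hit  d=-]
5: R B9 -> L1 miss wb->B5  d=-]
6: W B1 -> L1 miss  d=D]
7: W B3 -> L3 miss  d=D]
8: W B0 -> L0 miss  d=D]
9: W B0 -> L0 hit  d=D]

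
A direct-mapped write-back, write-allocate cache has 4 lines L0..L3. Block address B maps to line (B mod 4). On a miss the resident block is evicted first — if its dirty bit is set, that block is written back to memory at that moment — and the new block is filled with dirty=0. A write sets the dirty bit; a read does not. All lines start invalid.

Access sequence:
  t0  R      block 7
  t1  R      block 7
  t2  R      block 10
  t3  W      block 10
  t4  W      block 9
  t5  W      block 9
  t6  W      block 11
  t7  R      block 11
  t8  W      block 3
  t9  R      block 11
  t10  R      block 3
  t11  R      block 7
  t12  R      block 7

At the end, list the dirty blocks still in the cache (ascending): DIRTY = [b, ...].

DIRTY = [9, 10]

0: R B7 → L3 miss [-]
1: R B7 → L3 hit [-]
2: R B10 → L2 miss [-]
3: W B10 → L2 hit [D]
4: W B9 → L1 miss [D]
5: W B9 → L1 hit [D]
6: W B11 → L3 miss [D]
7: R B11 → L3 hit [D]
8: W B3 → L3 miss wb→B11 [D]
9: R B11 → L3 miss wb→B3 [-]
10: R B3 → L3 miss [-]
11: R B7 → L3 miss [-]
12: R B7 → L3 hit [-]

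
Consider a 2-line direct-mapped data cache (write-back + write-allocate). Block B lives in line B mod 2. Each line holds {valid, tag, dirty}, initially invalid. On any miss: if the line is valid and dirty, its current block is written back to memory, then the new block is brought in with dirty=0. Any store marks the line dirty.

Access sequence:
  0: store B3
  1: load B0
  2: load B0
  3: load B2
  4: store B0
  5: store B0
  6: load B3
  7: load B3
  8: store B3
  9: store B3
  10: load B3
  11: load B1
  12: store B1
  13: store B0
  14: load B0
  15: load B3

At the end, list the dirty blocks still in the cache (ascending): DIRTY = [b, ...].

DIRTY = [0]

0: W B3 → L1 miss [D]
1: R B0 → L0 miss [-]
2: R B0 → L0 hit [-]
3: R B2 → L0 miss [-]
4: W B0 → L0 miss [D]
5: W B0 → L0 hit [D]
6: R B3 → L1 hit [D]
7: R B3 → L1 hit [D]
8: W B3 → L1 hit [D]
9: W B3 → L1 hit [D]
10: R B3 → L1 hit [D]
11: R B1 → L1 miss wb→B3 [-]
12: W B1 → L1 hit [D]
13: W B0 → L0 hit [D]
14: R B0 → L0 hit [D]
15: R B3 → L1 miss wb→B1 [-]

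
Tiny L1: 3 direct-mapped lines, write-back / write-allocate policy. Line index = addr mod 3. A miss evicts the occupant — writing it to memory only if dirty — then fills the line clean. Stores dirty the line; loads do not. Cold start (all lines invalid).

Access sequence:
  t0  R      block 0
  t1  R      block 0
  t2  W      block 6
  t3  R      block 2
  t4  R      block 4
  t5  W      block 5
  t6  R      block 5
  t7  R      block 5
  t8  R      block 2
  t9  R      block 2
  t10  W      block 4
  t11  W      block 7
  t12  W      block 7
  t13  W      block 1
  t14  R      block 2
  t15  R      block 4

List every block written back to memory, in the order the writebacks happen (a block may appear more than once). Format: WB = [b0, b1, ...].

0: R B0 → L0 miss [-]
1: R B0 → L0 hit [-]
2: W B6 → L0 miss [D]
3: R B2 → L2 miss [-]
4: R B4 → L1 miss [-]
5: W B5 → L2 miss [D]
6: R B5 → L2 hit [D]
7: R B5 → L2 hit [D]
8: R B2 → L2 miss wb→B5 [-]
9: R B2 → L2 hit [-]
10: W B4 → L1 hit [D]
11: W B7 → L1 miss wb→B4 [D]
12: W B7 → L1 hit [D]
13: W B1 → L1 miss wb→B7 [D]
14: R B2 → L2 hit [-]
15: R B4 → L1 miss wb→B1 [-]

WB = [5, 4, 7, 1]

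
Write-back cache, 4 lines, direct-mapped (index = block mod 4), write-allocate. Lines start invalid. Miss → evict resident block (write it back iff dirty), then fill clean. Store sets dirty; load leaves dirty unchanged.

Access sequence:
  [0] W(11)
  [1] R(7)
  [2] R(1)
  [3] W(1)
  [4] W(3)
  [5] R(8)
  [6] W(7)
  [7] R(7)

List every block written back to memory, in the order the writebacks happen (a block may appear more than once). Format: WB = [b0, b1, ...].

0: W B11 -> L3 miss  d=D]
1: R B7 -> L3 miss wb->B11  d=-]
2: R B1 -> L1 miss  d=-]
3: W B1 -> L1 hit  d=D]
4: W B3 -> L3 miss  d=D]
5: R B8 -> L0 miss  d=-]
6: W B7 -> L3 miss wb->B3  d=D]
7: R B7 -> L3 hit  d=D]

WB = [11, 3]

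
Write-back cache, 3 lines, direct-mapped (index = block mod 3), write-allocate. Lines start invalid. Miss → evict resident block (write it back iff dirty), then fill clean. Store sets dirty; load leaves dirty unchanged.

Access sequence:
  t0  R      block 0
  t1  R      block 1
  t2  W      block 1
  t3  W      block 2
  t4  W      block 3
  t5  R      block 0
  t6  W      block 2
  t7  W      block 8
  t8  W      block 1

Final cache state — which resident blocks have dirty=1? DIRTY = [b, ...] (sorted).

0: R B0 -> L0 miss  d=-]
1: R B1 -> L1 miss  d=-]
2: W B1 -> L1 hit  d=D]
3: W B2 -> L2 miss  d=D]
4: W B3 -> L0 miss  d=D]
5: R B0 -> L0 miss wb->B3  d=-]
6: W B2 -> L2 hit  d=D]
7: W B8 -> L2 miss wb->B2  d=D]
8: W B1 -> L1 hit  d=D]

DIRTY = [1, 8]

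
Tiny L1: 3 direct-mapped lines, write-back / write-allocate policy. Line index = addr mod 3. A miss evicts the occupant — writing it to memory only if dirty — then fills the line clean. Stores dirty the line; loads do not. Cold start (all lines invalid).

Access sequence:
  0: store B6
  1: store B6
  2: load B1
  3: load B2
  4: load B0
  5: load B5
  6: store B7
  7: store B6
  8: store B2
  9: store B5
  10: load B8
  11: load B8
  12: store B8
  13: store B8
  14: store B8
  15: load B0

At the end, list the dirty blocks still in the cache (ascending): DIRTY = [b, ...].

0: W B6 → L0 miss [D]
1: W B6 → L0 hit [D]
2: R B1 → L1 miss [-]
3: R B2 → L2 miss [-]
4: R B0 → L0 miss wb→B6 [-]
5: R B5 → L2 miss [-]
6: W B7 → L1 miss [D]
7: W B6 → L0 miss [D]
8: W B2 → L2 miss [D]
9: W B5 → L2 miss wb→B2 [D]
10: R B8 → L2 miss wb→B5 [-]
11: R B8 → L2 hit [-]
12: W B8 → L2 hit [D]
13: W B8 → L2 hit [D]
14: W B8 → L2 hit [D]
15: R B0 → L0 miss wb→B6 [-]

DIRTY = [7, 8]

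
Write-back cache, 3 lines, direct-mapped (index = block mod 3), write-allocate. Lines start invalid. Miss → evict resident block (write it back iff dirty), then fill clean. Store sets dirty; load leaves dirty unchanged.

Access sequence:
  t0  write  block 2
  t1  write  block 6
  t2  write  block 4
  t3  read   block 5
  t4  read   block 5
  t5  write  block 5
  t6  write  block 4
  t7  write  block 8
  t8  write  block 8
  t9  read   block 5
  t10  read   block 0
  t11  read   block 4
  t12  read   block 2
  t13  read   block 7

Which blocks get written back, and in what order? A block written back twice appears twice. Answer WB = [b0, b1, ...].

WB = [2, 5, 8, 6, 4]

0: W B2 → L2 miss [D]
1: W B6 → L0 miss [D]
2: W B4 → L1 miss [D]
3: R B5 → L2 miss wb→B2 [-]
4: R B5 → L2 hit [-]
5: W B5 → L2 hit [D]
6: W B4 → L1 hit [D]
7: W B8 → L2 miss wb→B5 [D]
8: W B8 → L2 hit [D]
9: R B5 → L2 miss wb→B8 [-]
10: R B0 → L0 miss wb→B6 [-]
11: R B4 → L1 hit [D]
12: R B2 → L2 miss [-]
13: R B7 → L1 miss wb→B4 [-]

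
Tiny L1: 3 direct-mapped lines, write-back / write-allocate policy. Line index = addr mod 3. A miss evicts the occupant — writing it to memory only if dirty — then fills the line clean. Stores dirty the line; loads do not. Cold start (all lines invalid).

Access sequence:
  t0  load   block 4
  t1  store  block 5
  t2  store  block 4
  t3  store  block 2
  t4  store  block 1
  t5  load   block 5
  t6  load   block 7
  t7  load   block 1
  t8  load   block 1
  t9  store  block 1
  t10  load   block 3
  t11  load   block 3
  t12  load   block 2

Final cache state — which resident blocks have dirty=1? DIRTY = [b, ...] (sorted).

DIRTY = [1]

0: R B4 → L1 miss [-]
1: W B5 → L2 miss [D]
2: W B4 → L1 hit [D]
3: W B2 → L2 miss wb→B5 [D]
4: W B1 → L1 miss wb→B4 [D]
5: R B5 → L2 miss wb→B2 [-]
6: R B7 → L1 miss wb→B1 [-]
7: R B1 → L1 miss [-]
8: R B1 → L1 hit [-]
9: W B1 → L1 hit [D]
10: R B3 → L0 miss [-]
11: R B3 → L0 hit [-]
12: R B2 → L2 miss [-]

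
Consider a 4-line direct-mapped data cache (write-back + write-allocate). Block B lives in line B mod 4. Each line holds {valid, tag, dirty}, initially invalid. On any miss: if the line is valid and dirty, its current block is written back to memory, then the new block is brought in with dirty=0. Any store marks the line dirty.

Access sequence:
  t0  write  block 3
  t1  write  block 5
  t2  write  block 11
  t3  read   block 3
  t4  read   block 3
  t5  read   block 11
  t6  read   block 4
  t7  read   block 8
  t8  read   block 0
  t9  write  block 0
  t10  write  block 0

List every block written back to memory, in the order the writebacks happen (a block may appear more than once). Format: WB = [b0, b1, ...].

  0 | W B3 → L3 miss [D]
  1 | W B5 → L1 miss [D]
  2 | W B11 → L3 miss wb→B3 [D]
  3 | R B3 → L3 miss wb→B11 [-]
  4 | R B3 → L3 hit [-]
  5 | R B11 → L3 miss [-]
  6 | R B4 → L0 miss [-]
  7 | R B8 → L0 miss [-]
  8 | R B0 → L0 miss [-]
  9 | W B0 → L0 hit [D]
  10 | W B0 → L0 hit [D]

WB = [3, 11]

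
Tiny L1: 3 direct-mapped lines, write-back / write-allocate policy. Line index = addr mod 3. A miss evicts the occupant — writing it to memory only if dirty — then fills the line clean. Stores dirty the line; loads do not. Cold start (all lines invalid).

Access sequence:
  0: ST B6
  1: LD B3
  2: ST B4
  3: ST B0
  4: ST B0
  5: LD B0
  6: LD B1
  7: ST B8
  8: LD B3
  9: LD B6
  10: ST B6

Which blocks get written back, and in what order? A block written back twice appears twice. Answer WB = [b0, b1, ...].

WB = [6, 4, 0]

0: W B6 → L0 miss [D]
1: R B3 → L0 miss wb→B6 [-]
2: W B4 → L1 miss [D]
3: W B0 → L0 miss [D]
4: W B0 → L0 hit [D]
5: R B0 → L0 hit [D]
6: R B1 → L1 miss wb→B4 [-]
7: W B8 → L2 miss [D]
8: R B3 → L0 miss wb→B0 [-]
9: R B6 → L0 miss [-]
10: W B6 → L0 hit [D]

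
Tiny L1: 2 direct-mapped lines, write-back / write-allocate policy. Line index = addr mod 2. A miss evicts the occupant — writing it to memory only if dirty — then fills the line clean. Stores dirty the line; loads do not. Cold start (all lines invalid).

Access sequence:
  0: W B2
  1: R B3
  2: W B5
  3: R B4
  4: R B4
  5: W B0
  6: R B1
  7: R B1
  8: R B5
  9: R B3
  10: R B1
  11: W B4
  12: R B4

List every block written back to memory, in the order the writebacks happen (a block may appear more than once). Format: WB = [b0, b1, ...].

WB = [2, 5, 0]

0: W B2 -> L0 miss  d=D]
1: R B3 -> L1 miss  d=-]
2: W B5 -> L1 miss  d=D]
3: R B4 -> L0 miss wb->B2  d=-]
4: R B4 -> L0 hit  d=-]
5: W B0 -> L0 miss  d=D]
6: R B1 -> L1 miss wb->B5  d=-]
7: R B1 -> L1 hit  d=-]
8: R B5 -> L1 miss  d=-]
9: R B3 -> L1 miss  d=-]
10: R B1 -> L1 miss  d=-]
11: W B4 -> L0 miss wb->B0  d=D]
12: R B4 -> L0 hit  d=D]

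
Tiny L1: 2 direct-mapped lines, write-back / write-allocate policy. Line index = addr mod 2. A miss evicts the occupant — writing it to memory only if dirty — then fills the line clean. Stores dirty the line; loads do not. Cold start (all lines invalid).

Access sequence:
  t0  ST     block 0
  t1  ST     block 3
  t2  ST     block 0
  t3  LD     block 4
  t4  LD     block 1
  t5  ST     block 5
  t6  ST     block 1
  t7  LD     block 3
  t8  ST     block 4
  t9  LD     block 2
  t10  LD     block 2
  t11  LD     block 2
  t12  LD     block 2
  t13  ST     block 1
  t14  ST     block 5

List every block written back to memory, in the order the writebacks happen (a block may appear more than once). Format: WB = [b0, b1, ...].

0: W B0 -> L0 miss  d=D]
1: W B3 -> L1 miss  d=D]
2: W B0 -> L0 hit  d=D]
3: R B4 -> L0 miss wb->B0  d=-]
4: R B1 -> L1 miss wb->B3  d=-]
5: W B5 -> L1 miss  d=D]
6: W B1 -> L1 miss wb->B5  d=D]
7: R B3 -> L1 miss wb->B1  d=-]
8: W B4 -> L0 hit  d=D]
9: R B2 -> L0 miss wb->B4  d=-]
10: R B2 -> L0 hit  d=-]
11: R B2 -> L0 hit  d=-]
12: R B2 -> L0 hit  d=-]
13: W B1 -> L1 miss  d=D]
14: W B5 -> L1 miss wb->B1  d=D]

WB = [0, 3, 5, 1, 4, 1]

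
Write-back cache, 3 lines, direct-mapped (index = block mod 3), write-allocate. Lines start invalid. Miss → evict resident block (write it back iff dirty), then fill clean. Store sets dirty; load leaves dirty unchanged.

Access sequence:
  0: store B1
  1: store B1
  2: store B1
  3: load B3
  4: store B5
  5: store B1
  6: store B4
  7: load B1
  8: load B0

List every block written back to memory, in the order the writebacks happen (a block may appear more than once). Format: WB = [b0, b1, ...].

WB = [1, 4]

0: W B1 -> L1 miss  d=D]
1: W B1 -> L1 hit  d=D]
2: W B1 -> L1 hit  d=D]
3: R B3 -> L0 miss  d=-]
4: W B5 -> L2 miss  d=D]
5: W B1 -> L1 hit  d=D]
6: W B4 -> L1 miss wb->B1  d=D]
7: R B1 -> L1 miss wb->B4  d=-]
8: R B0 -> L0 miss  d=-]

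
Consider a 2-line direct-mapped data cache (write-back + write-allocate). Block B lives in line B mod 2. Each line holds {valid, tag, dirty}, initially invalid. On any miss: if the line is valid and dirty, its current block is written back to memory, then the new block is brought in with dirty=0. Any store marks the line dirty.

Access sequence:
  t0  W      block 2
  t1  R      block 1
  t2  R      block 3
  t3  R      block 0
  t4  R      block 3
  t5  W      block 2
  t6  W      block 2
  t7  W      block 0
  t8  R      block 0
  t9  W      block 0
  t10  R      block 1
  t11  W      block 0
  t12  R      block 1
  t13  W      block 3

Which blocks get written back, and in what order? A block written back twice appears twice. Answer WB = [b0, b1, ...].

  0 | W B2 → L0 miss [D]
  1 | R B1 → L1 miss [-]
  2 | R B3 → L1 miss [-]
  3 | R B0 → L0 miss wb→B2 [-]
  4 | R B3 → L1 hit [-]
  5 | W B2 → L0 miss [D]
  6 | W B2 → L0 hit [D]
  7 | W B0 → L0 miss wb→B2 [D]
  8 | R B0 → L0 hit [D]
  9 | W B0 → L0 hit [D]
  10 | R B1 → L1 miss [-]
  11 | W B0 → L0 hit [D]
  12 | R B1 → L1 hit [-]
  13 | W B3 → L1 miss [D]

WB = [2, 2]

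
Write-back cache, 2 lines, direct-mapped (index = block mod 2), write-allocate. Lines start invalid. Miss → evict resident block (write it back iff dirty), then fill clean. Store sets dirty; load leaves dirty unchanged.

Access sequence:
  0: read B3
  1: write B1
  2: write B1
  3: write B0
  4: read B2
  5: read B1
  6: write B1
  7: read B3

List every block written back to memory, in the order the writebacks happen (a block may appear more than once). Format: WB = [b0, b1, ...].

0: R B3 → L1 miss [-]
1: W B1 → L1 miss [D]
2: W B1 → L1 hit [D]
3: W B0 → L0 miss [D]
4: R B2 → L0 miss wb→B0 [-]
5: R B1 → L1 hit [D]
6: W B1 → L1 hit [D]
7: R B3 → L1 miss wb→B1 [-]

WB = [0, 1]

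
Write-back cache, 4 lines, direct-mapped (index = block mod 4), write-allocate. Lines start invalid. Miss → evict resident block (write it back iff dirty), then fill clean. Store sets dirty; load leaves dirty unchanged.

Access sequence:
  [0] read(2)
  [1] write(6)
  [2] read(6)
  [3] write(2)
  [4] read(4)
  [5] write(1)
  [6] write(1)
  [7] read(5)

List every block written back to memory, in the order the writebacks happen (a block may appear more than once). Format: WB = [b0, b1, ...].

WB = [6, 1]

0: R B2 → L2 miss [-]
1: W B6 → L2 miss [D]
2: R B6 → L2 hit [D]
3: W B2 → L2 miss wb→B6 [D]
4: R B4 → L0 miss [-]
5: W B1 → L1 miss [D]
6: W B1 → L1 hit [D]
7: R B5 → L1 miss wb→B1 [-]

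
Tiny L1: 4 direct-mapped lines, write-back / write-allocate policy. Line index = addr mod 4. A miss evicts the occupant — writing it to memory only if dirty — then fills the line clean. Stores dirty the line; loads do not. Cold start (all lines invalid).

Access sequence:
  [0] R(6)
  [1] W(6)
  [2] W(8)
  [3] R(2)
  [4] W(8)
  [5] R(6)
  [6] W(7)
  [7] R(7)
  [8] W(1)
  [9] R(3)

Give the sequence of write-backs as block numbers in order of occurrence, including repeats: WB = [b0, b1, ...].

0: R B6 -> L2 miss  d=-]
1: W B6 -> L2 hit  d=D]
2: W B8 -> L0 miss  d=D]
3: R B2 -> L2 miss wb->B6  d=-]
4: W B8 -> L0 hit  d=D]
5: R B6 -> L2 miss  d=-]
6: W B7 -> L3 miss  d=D]
7: R B7 -> L3 hit  d=D]
8: W B1 -> L1 miss  d=D]
9: R B3 -> L3 miss wb->B7  d=-]

WB = [6, 7]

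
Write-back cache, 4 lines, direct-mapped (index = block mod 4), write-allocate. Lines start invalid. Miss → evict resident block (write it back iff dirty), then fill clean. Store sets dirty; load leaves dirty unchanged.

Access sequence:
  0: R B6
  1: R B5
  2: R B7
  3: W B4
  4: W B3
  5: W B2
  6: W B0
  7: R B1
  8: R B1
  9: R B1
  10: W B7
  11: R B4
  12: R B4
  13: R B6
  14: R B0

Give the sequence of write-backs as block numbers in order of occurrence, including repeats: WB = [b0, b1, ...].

0: R B6 -> L2 miss  d=-]
1: R B5 -> L1 miss  d=-]
2: R B7 -> L3 miss  d=-]
3: W B4 -> L0 miss  d=D]
4: W B3 -> L3 miss  d=D]
5: W B2 -> L2 miss  d=D]
6: W B0 -> L0 miss wb->B4  d=D]
7: R B1 -> L1 miss  d=-]
8: R B1 -> L1 hit  d=-]
9: R B1 -> L1 hit  d=-]
10: W B7 -> L3 miss wb->B3  d=D]
11: R B4 -> L0 miss wb->B0  d=-]
12: R B4 -> L0 hit  d=-]
13: R B6 -> L2 miss wb->B2  d=-]
14: R B0 -> L0 miss  d=-]

WB = [4, 3, 0, 2]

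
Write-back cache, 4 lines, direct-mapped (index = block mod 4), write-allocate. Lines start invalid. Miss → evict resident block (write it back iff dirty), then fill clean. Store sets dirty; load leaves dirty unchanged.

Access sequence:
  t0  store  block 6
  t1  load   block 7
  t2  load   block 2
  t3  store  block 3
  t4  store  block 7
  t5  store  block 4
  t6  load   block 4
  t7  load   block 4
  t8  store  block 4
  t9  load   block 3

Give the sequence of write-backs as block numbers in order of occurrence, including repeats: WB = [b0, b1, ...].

0: W B6 -> L2 miss  d=D]
1: R B7 -> L3 miss  d=-]
2: R B2 -> L2 miss wb->B6  d=-]
3: W B3 -> L3 miss  d=D]
4: W B7 -> L3 miss wb->B3  d=D]
5: W B4 -> L0 miss  d=D]
6: R B4 -> L0 hit  d=D]
7: R B4 -> L0 hit  d=D]
8: W B4 -> L0 hit  d=D]
9: R B3 -> L3 miss wb->B7  d=-]

WB = [6, 3, 7]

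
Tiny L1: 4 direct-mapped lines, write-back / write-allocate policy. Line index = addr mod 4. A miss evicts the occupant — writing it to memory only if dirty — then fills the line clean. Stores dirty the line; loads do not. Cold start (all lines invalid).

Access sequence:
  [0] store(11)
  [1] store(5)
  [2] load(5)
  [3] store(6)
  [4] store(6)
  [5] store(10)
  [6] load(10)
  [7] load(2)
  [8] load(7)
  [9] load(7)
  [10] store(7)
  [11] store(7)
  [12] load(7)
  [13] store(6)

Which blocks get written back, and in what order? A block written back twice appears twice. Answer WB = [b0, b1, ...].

0: W B11 -> L3 miss  d=D]
1: W B5 -> L1 miss  d=D]
2: R B5 -> L1 hit  d=D]
3: W B6 -> L2 miss  d=D]
4: W B6 -> L2 hit  d=D]
5: W B10 -> L2 miss wb->B6  d=D]
6: R B10 -> L2 hit  d=D]
7: R B2 -> L2 miss wb->B10  d=-]
8: R B7 -> L3 miss wb->B11  d=-]
9: R B7 -> L3 hit  d=-]
10: W B7 -> L3 hit  d=D]
11: W B7 -> L3 hit  d=D]
12: R B7 -> L3 hit  d=D]
13: W B6 -> L2 miss  d=D]

WB = [6, 10, 11]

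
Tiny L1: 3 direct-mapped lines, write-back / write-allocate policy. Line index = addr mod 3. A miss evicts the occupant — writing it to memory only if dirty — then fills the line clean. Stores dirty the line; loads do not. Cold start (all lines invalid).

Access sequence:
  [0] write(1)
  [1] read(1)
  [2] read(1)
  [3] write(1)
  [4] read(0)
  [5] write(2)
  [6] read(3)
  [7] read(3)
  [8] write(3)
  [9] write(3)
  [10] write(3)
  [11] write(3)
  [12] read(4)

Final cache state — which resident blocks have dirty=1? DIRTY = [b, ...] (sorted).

  0 | W B1 → L1 miss [D]
  1 | R B1 → L1 hit [D]
  2 | R B1 → L1 hit [D]
  3 | W B1 → L1 hit [D]
  4 | R B0 → L0 miss [-]
  5 | W B2 → L2 miss [D]
  6 | R B3 → L0 miss [-]
  7 | R B3 → L0 hit [-]
  8 | W B3 → L0 hit [D]
  9 | W B3 → L0 hit [D]
  10 | W B3 → L0 hit [D]
  11 | W B3 → L0 hit [D]
  12 | R B4 → L1 miss wb→B1 [-]

DIRTY = [2, 3]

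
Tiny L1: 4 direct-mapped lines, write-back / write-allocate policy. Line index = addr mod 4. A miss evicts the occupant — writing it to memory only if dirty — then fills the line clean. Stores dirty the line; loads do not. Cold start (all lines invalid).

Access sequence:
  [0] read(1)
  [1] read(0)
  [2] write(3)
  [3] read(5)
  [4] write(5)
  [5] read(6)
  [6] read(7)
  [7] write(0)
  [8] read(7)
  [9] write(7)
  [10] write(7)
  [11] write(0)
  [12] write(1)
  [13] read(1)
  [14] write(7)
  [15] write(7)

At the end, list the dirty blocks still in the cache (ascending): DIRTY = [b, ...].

0: R B1 → L1 miss [-]
1: R B0 → L0 miss [-]
2: W B3 → L3 miss [D]
3: R B5 → L1 miss [-]
4: W B5 → L1 hit [D]
5: R B6 → L2 miss [-]
6: R B7 → L3 miss wb→B3 [-]
7: W B0 → L0 hit [D]
8: R B7 → L3 hit [-]
9: W B7 → L3 hit [D]
10: W B7 → L3 hit [D]
11: W B0 → L0 hit [D]
12: W B1 → L1 miss wb→B5 [D]
13: R B1 → L1 hit [D]
14: W B7 → L3 hit [D]
15: W B7 → L3 hit [D]

DIRTY = [0, 1, 7]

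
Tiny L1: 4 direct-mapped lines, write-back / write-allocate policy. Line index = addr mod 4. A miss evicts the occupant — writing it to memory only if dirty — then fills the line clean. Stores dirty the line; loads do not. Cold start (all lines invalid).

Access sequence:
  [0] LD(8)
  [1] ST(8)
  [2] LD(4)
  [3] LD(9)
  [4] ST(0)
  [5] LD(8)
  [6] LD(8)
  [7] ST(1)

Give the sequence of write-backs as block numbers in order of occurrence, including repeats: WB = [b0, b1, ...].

WB = [8, 0]

0: R B8 -> L0 miss  d=-]
1: W B8 -> L0 hit  d=D]
2: R B4 -> L0 miss wb->B8  d=-]
3: R B9 -> L1 miss  d=-]
4: W B0 -> L0 miss  d=D]
5: R B8 -> L0 miss wb->B0  d=-]
6: R B8 -> L0 hit  d=-]
7: W B1 -> L1 miss  d=D]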